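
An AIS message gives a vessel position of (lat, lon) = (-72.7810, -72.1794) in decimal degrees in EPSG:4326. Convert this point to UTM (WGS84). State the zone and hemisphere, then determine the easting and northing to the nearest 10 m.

Longitude -72.1794° lies in the 6° band [-78°, -72°), giving zone 18; latitude is south of the equator, so 18S.
Zone 18 central meridian λ₀ = 6×18 − 183 = -75°; Δλ = +2.8206°.
Transverse Mercator on WGS84 with k₀ = 0.9996 gives E = 593164.987 m, N = 1921759.081 m.

Zone 18S: E 593160 m, N 1921760 m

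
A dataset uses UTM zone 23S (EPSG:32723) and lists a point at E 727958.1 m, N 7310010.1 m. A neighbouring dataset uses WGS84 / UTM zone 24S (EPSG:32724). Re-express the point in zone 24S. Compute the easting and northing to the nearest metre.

E 118925 m, N 7306707 m

UTM 23S → geographic: φ = -24.30640039°, λ = -42.75380016°.
UTM 24S (λ₀ = -39°) forward: E = 118924.888 m, N = 7306706.714 m.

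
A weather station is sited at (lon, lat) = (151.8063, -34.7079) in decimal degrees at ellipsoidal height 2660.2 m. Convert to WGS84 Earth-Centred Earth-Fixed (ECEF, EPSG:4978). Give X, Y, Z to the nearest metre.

WGS84: a = 6378137 m, e² = 0.006694380; N(φ) = a/√(1−e²sin²φ) = 6385069.756 m.
X = (N+h)·cosφ·cosλ = -4628114.175 m; Y = (N+h)·cosφ·sinλ = 2480917.891 m; Z = (N(1−e²)+h)·sinφ = -3612789.755 m.

X -4628114 m, Y 2480918 m, Z -3612790 m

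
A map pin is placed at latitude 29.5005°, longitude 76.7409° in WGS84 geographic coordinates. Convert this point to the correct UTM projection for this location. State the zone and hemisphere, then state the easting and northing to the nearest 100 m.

Longitude 76.7409° lies in the 6° band [72°, 78°), giving zone 43; latitude is north of the equator, so 43N.
Zone 43 central meridian λ₀ = 6×43 − 183 = 75°; Δλ = +1.7409°.
Transverse Mercator on WGS84 with k₀ = 0.9996 gives E = 668753.726 m, N = 3264701.514 m.

Zone 43N: E 668800 m, N 3264700 m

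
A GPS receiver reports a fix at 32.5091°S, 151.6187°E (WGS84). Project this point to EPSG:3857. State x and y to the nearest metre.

Web Mercator is spherical with R = a = 6378137 m.
x = R·λ = 6378137 × 2.646245523 = 16878116.479 m.
y = R·ln tan(π/4 + φ/2) = 6378137 × -0.600539783 = -3830325.010 m.

x 16878116 m, y -3830325 m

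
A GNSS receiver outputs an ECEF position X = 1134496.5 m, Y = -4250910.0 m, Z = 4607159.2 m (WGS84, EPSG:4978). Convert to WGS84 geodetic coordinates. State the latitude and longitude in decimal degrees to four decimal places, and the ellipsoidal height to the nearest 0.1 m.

lat 46.5116°, lon -75.0570°, h 3571.7 m

λ = atan2(Y, X) = -75.05700021°; p = √(X²+Y²) = 4399695.2 m.
Bowring's method on WGS84 (a = 6378137 m, b = 6356752.314 m) gives φ = 46.51159989°, h = 3571.666 m.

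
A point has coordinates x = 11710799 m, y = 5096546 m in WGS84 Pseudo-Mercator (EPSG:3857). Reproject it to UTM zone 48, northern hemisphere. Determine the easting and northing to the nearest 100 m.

Web Mercator inverse (R = 6378137 m) → φ = 41.56840324°, λ = 105.19989731°.
UTM 48N forward: E = 516666.419 m, N = 4601877.629 m.

E 516700 m, N 4601900 m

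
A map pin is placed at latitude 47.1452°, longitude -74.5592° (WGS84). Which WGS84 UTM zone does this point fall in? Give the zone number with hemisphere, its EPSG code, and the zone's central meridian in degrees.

Zone 18N (EPSG:32618), central meridian -75°

UTM zone = ⌊(λ + 180)/6⌋ + 1; -74.5592° ∈ [-78°, -72°) → zone 18.
Hemisphere: N (φ ≥ 0).
Central meridian λ₀ = 6×18 − 183 = -75°.
EPSG code: 32618.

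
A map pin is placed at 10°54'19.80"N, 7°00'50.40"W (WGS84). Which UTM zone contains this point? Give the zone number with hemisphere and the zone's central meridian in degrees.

Zone 29N, central meridian -9°

UTM zone = ⌊(λ + 180)/6⌋ + 1; -7.0140° ∈ [-12°, -6°) → zone 29.
Hemisphere: N (φ ≥ 0).
Central meridian λ₀ = 6×29 − 183 = -9°.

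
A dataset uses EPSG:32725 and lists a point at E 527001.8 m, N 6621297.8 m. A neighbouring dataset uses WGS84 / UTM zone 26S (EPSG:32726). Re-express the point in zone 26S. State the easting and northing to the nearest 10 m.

UTM 25S → geographic: φ = -30.54039977°, λ = -32.71849970°.
UTM 26S (λ₀ = -27°) forward: E = -48966.788 m, N = 6607381.644 m.

E -48970 m, N 6607380 m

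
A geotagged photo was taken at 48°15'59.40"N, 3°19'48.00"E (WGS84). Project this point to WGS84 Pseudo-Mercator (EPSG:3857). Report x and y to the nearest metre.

x 370694 m, y 6151306 m

Web Mercator is spherical with R = a = 6378137 m.
x = R·λ = 6378137 × 0.058119464 = 370693.904 m.
y = R·ln tan(π/4 + φ/2) = 6378137 × 0.964436169 = 6151306.012 m.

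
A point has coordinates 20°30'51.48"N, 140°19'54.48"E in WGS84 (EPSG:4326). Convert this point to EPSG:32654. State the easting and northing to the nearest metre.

Zone 54 central meridian λ₀ = 6×54 − 183 = 141°; Δλ = -0.6682°.
Transverse Mercator on WGS84 with k₀ = 0.9996 gives E = 430331.399 m, N = 2268537.781 m.

E 430331 m, N 2268538 m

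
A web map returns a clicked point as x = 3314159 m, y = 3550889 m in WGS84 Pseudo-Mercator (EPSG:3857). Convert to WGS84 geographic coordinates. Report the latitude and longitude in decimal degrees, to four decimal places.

R = 6378137 m. λ = x/R = 29.77159684°.
φ = 2·arctan(exp(y/R)) − 90° = 2·arctan(1.74495) − 90° = 30.36759649°.

lat 30.3676°, lon 29.7716°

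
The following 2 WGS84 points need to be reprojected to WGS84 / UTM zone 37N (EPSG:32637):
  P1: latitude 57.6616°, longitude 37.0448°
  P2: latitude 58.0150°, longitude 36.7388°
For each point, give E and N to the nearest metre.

P1: E 383351 m, N 6392718 m; P2: E 366413 m, N 6432616 m

UTM zone 37N: λ₀ = 39°, k₀ = 0.9996.
P1 (57.6616°, 37.0448°) → (383351.103, 6392717.921) m.
P2 (58.0150°, 36.7388°) → (366413.362, 6432616.452) m.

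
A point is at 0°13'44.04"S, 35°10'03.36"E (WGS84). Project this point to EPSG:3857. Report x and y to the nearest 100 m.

Web Mercator is spherical with R = a = 6378137 m.
x = R·λ = 6378137 × 0.613790410 = 3914839.324 m.
y = R·ln tan(π/4 + φ/2) = 6378137 × -0.003995069 = -25481.099 m.

x 3914800 m, y -25500 m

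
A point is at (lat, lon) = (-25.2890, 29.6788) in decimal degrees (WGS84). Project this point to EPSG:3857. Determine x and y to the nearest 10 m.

Web Mercator is spherical with R = a = 6378137 m.
x = R·λ = 6378137 × 0.517992778 = 3303828.903 m.
y = R·ln tan(π/4 + φ/2) = 6378137 × -0.456447349 = -2911283.725 m.

x 3303830 m, y -2911280 m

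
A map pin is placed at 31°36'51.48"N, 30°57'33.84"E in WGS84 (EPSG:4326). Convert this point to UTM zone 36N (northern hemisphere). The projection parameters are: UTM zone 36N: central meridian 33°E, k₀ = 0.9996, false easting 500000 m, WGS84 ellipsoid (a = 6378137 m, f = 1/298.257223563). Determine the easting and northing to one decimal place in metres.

Zone 36 central meridian λ₀ = 6×36 − 183 = 33°; Δλ = -2.0406°.
Transverse Mercator on WGS84 with k₀ = 0.9996 gives E = 306433.363 m, N = 3499492.419 m.

E 306433.4 m, N 3499492.4 m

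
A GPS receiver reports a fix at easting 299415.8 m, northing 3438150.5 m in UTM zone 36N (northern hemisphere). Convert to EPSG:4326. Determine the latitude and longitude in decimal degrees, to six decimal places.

lat 31.060000°, lon 30.897800°

Zone 36N: λ₀ = 33°, k₀ = 0.9996, false easting 500000 m.
Meridian distance M = (N − FN)/k₀ = 3439526.3 m.
Inverse transverse Mercator on WGS84 gives φ = 31.05999986°, λ = 30.89779991°.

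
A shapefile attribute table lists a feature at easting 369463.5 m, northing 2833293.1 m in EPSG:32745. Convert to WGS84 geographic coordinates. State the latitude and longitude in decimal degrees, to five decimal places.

lat -64.60020°, lon 84.27190°

Zone 45S: λ₀ = 87°, k₀ = 0.9996, false easting 500000 m, false northing 10000000 m.
Meridian distance M = (N − FN)/k₀ = -7169574.7 m.
Inverse transverse Mercator on WGS84 gives φ = -64.60019997°, λ = 84.27189968°.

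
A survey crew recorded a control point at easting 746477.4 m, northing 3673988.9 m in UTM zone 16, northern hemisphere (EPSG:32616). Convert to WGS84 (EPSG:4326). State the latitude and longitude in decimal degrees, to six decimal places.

lat 33.176700°, lon -84.356600°

Zone 16N: λ₀ = -87°, k₀ = 0.9996, false easting 500000 m.
Meridian distance M = (N − FN)/k₀ = 3675459.1 m.
Inverse transverse Mercator on WGS84 gives φ = 33.17669991°, λ = -84.35659959°.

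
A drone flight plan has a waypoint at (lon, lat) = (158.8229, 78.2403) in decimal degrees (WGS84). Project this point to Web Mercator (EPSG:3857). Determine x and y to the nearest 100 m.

Web Mercator is spherical with R = a = 6378137 m.
x = R·λ = 6378137 × 2.771982533 = 17680084.354 m.
y = R·ln tan(π/4 + φ/2) = 6378137 × 2.273176586 = 14498631.690 m.

x 17680100 m, y 14498600 m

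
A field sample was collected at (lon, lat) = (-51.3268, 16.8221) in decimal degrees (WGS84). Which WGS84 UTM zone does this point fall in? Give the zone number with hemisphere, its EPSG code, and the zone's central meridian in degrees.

Zone 22N (EPSG:32622), central meridian -51°

UTM zone = ⌊(λ + 180)/6⌋ + 1; -51.3268° ∈ [-54°, -48°) → zone 22.
Hemisphere: N (φ ≥ 0).
Central meridian λ₀ = 6×22 − 183 = -51°.
EPSG code: 32622.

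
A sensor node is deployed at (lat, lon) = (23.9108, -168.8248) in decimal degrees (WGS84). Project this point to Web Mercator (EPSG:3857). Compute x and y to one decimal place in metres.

x -18793490.8 m, y 2742542.5 m

Web Mercator is spherical with R = a = 6378137 m.
x = R·λ = 6378137 × -2.946548619 = -18793490.769 m.
y = R·ln tan(π/4 + φ/2) = 6378137 × 0.429991150 = 2742542.462 m.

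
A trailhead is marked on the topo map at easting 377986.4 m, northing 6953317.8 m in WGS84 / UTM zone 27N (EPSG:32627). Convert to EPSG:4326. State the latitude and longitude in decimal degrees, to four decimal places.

lat 62.6901°, lon -23.3840°

Zone 27N: λ₀ = -21°, k₀ = 0.9996, false easting 500000 m.
Meridian distance M = (N − FN)/k₀ = 6956100.2 m.
Inverse transverse Mercator on WGS84 gives φ = 62.69010031°, λ = -23.38400021°.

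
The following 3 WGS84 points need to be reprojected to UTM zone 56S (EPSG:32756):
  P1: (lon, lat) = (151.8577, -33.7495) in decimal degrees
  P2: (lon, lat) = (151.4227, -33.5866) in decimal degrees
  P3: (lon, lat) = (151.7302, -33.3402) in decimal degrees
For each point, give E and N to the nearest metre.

P1: E 394200 m, N 6265032 m; P2: E 353631 m, N 6282565 m; P3: E 381834 m, N 6310278 m

UTM zone 56S: λ₀ = 153°, k₀ = 0.9996.
P1 (-33.7495°, 151.8577°) → (394199.727, 6265032.421) m.
P2 (-33.5866°, 151.4227°) → (353630.720, 6282564.757) m.
P3 (-33.3402°, 151.7302°) → (381834.035, 6310277.687) m.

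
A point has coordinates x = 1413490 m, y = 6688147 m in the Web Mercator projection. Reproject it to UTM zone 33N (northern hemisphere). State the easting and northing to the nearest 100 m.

Web Mercator inverse (R = 6378137 m) → φ = 51.37640253°, λ = 12.69759671°.
UTM 33N forward: E = 339761.457 m, N = 5694199.551 m.

E 339800 m, N 5694200 m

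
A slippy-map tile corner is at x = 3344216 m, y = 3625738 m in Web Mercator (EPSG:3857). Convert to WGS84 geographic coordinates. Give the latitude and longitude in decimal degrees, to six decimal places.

R = 6378137 m. λ = x/R = 30.04160346°.
φ = 2·arctan(exp(y/R)) − 90° = 2·arctan(1.76555) − 90° = 30.94599846°.

lat 30.945998°, lon 30.041603°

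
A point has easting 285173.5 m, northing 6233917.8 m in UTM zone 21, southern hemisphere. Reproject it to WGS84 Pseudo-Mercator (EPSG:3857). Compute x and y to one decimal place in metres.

Unproject from UTM 21S (λ₀ = -57°) → φ = -34.01339980°, λ = -59.32639976°.
Web Mercator (R = 6378137 m): x = -6604184.612 m, y = -4030601.434 m.

x -6604184.6 m, y -4030601.4 m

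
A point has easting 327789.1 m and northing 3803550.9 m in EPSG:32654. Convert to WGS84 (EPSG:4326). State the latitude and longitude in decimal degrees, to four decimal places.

lat 34.3590°, lon 139.1274°

Zone 54N: λ₀ = 141°, k₀ = 0.9996, false easting 500000 m.
Meridian distance M = (N − FN)/k₀ = 3805072.9 m.
Inverse transverse Mercator on WGS84 gives φ = 34.35899955°, λ = 139.12739991°.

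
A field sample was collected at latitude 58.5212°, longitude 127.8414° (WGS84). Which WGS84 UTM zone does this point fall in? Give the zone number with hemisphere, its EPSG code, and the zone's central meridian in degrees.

UTM zone = ⌊(λ + 180)/6⌋ + 1; 127.8414° ∈ [126°, 132°) → zone 52.
Hemisphere: N (φ ≥ 0).
Central meridian λ₀ = 6×52 − 183 = 129°.
EPSG code: 32652.

Zone 52N (EPSG:32652), central meridian 129°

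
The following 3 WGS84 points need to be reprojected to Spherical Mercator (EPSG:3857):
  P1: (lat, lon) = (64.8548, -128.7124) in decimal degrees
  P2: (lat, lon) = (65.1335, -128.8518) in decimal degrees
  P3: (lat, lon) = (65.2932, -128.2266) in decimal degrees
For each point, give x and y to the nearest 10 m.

Web Mercator: x = R·λ, y = R·ln tan(π/4+φ/2), R = 6378137 m.
P1 (64.8548°, -128.7124°) → (-14328198.827, 9570228.709) m.
P2 (65.1335°, -128.8518°) → (-14343716.764, 9643624.171) m.
P3 (65.2932°, -128.2266°) → (-14274119.818, 9686028.900) m.

P1: x -14328200 m, y 9570230 m; P2: x -14343720 m, y 9643620 m; P3: x -14274120 m, y 9686030 m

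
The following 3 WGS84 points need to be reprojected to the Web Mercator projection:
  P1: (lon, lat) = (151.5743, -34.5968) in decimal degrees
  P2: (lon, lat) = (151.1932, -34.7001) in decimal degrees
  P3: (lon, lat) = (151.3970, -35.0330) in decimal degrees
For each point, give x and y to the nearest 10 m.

Web Mercator: x = R·λ, y = R·ln tan(π/4+φ/2), R = 6378137 m.
P1 (-34.5968°, 151.5743°) → (16873173.893, -4109221.980) m.
P2 (-34.7001°, 151.1932°) → (16830750.035, -4123200.250) m.
P3 (-35.0330°, 151.3970°) → (16853436.948, -4168366.617) m.

P1: x 16873170 m, y -4109220 m; P2: x 16830750 m, y -4123200 m; P3: x 16853440 m, y -4168370 m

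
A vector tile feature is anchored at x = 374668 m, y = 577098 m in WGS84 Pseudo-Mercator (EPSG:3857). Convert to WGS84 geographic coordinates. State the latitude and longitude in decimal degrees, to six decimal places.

lat 5.177100°, lon 3.365700°

R = 6378137 m. λ = x/R = 3.36569991°.
φ = 2·arctan(exp(y/R)) − 90° = 2·arctan(1.09470) − 90° = 5.17710041°.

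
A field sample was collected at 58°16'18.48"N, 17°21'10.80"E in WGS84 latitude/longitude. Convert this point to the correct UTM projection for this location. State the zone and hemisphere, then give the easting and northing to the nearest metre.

Zone 33N: E 638011 m, N 6461382 m

Longitude 17.3530° lies in the 6° band [12°, 18°), giving zone 33; latitude is north of the equator, so 33N.
Zone 33 central meridian λ₀ = 6×33 − 183 = 15°; Δλ = +2.3530°.
Transverse Mercator on WGS84 with k₀ = 0.9996 gives E = 638011.175 m, N = 6461382.047 m.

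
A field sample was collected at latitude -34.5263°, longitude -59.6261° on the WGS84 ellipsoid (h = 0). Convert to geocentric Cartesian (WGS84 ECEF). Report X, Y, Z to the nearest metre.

X 2659868 m, Y -4538371 m, Z -3594696 m

WGS84: a = 6378137 m, e² = 0.006694380; N(φ) = a/√(1−e²sin²φ) = 6385006.281 m.
X = (N+h)·cosφ·cosλ = 2659868.002 m; Y = (N+h)·cosφ·sinλ = -4538370.646 m; Z = (N(1−e²)+h)·sinφ = -3594695.952 m.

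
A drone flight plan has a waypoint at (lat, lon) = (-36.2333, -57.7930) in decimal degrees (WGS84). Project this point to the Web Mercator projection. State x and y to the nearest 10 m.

Web Mercator is spherical with R = a = 6378137 m.
x = R·λ = 6378137 × -1.008678135 = -6433487.331 m.
y = R·ln tan(π/4 + φ/2) = 6378137 × -0.679316038 = -4332770.760 m.

x -6433490 m, y -4332770 m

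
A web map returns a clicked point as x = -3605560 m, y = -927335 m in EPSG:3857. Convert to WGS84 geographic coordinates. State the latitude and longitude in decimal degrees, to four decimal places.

lat -8.3012°, lon -32.3893°

R = 6378137 m. λ = x/R = -32.38929656°.
φ = 2·arctan(exp(y/R)) − 90° = 2·arctan(0.86468) − 90° = -8.30119676°.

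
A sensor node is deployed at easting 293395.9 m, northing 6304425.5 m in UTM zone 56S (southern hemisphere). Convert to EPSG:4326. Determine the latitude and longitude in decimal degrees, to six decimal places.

lat -33.379600°, lon 150.779000°

Zone 56S: λ₀ = 153°, k₀ = 0.9996, false easting 500000 m, false northing 10000000 m.
Meridian distance M = (N − FN)/k₀ = -3697053.3 m.
Inverse transverse Mercator on WGS84 gives φ = -33.37959974°, λ = 150.77900040°.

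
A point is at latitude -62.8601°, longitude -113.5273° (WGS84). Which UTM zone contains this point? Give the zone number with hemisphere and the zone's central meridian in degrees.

Zone 12S, central meridian -111°

UTM zone = ⌊(λ + 180)/6⌋ + 1; -113.5273° ∈ [-114°, -108°) → zone 12.
Hemisphere: S (φ < 0).
Central meridian λ₀ = 6×12 − 183 = -111°.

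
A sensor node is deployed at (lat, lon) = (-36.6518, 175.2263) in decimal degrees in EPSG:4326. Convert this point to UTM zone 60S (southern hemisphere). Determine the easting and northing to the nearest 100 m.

Zone 60 central meridian λ₀ = 6×60 − 183 = 177°; Δλ = -1.7737°.
Transverse Mercator on WGS84 with k₀ = 0.9996 gives E = 341459.101 m, N = 5942288.286 m.

E 341500 m, N 5942300 m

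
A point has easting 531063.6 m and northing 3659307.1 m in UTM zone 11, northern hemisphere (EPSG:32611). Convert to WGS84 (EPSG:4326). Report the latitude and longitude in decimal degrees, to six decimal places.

lat 33.071900°, lon -116.667200°

Zone 11N: λ₀ = -117°, k₀ = 0.9996, false easting 500000 m.
Meridian distance M = (N − FN)/k₀ = 3660771.4 m.
Inverse transverse Mercator on WGS84 gives φ = 33.07190035°, λ = -116.66720022°.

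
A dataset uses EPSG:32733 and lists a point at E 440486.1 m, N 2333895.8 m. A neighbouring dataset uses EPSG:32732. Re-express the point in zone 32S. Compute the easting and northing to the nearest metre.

UTM 33S → geographic: φ = -69.09880001°, λ = 13.50510007°.
UTM 32S (λ₀ = 9°) forward: E = 679231.208 m, N = 2328034.192 m.

E 679231 m, N 2328034 m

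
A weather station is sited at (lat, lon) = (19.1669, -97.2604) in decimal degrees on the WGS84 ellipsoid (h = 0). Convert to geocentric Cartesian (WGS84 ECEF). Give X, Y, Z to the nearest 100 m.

WGS84: a = 6378137 m, e² = 0.006694380; N(φ) = a/√(1−e²sin²φ) = 6380439.538 m.
X = (N+h)·cosφ·cosλ = -761654.507 m; Y = (N+h)·cosφ·sinλ = -5978425.227 m; Z = (N(1−e²)+h)·sinφ = 2080808.825 m.

X -761700 m, Y -5978400 m, Z 2080800 m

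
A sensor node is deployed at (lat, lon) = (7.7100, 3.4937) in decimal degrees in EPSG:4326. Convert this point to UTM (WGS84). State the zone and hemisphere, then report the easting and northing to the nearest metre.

Zone 31N: E 554444 m, N 852270 m

Longitude 3.4937° lies in the 6° band [0°, 6°), giving zone 31; latitude is north of the equator, so 31N.
Zone 31 central meridian λ₀ = 6×31 − 183 = 3°; Δλ = +0.4937°.
Transverse Mercator on WGS84 with k₀ = 0.9996 gives E = 554443.747 m, N = 852269.594 m.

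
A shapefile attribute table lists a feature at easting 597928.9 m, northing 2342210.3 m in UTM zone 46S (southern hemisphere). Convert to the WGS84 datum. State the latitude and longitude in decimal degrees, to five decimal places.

Zone 46S: λ₀ = 93°, k₀ = 0.9996, false easting 500000 m, false northing 10000000 m.
Meridian distance M = (N − FN)/k₀ = -7660854.0 m.
Inverse transverse Mercator on WGS84 gives φ = -69.01319991°, λ = 95.45060061°.

lat -69.01320°, lon 95.45060°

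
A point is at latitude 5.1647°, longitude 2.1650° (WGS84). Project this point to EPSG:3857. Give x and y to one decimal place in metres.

x 241006.7 m, y 575712.0 m

Web Mercator is spherical with R = a = 6378137 m.
x = R·λ = 6378137 × 0.037786378 = 241006.698 m.
y = R·ln tan(π/4 + φ/2) = 6378137 × 0.090263340 = 575711.952 m.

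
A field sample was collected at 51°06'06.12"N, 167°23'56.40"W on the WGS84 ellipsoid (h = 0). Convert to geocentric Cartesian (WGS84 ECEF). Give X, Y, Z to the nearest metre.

X -3916565 m, Y -875528 m, Z 4940657 m

WGS84: a = 6378137 m, e² = 0.006694380; N(φ) = a/√(1−e²sin²φ) = 6391107.263 m.
X = (N+h)·cosφ·cosλ = -3916564.786 m; Y = (N+h)·cosφ·sinλ = -875527.724 m; Z = (N(1−e²)+h)·sinφ = 4940656.975 m.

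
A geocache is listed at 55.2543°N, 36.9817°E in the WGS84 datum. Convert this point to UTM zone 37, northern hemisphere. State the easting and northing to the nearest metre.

E 371719 m, N 6124947 m

Zone 37 central meridian λ₀ = 6×37 − 183 = 39°; Δλ = -2.0183°.
Transverse Mercator on WGS84 with k₀ = 0.9996 gives E = 371719.436 m, N = 6124947.112 m.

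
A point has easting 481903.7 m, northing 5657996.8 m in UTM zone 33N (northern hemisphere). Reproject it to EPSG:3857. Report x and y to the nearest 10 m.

x 1641040 m, y 6634250 m

Unproject from UTM 33N (λ₀ = 15°) → φ = 51.07320010°, λ = 14.74169944°.
Web Mercator (R = 6378137 m): x = 1641038.475 m, y = 6634252.201 m.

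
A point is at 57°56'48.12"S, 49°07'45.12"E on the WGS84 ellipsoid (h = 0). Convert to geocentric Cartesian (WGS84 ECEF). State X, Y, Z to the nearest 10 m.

WGS84: a = 6378137 m, e² = 0.006694380; N(φ) = a/√(1−e²sin²φ) = 6393528.451 m.
X = (N+h)·cosφ·cosλ = 2220291.299 m; Y = (N+h)·cosφ·sinλ = 2565815.496 m; Z = (N(1−e²)+h)·sinφ = -5382589.568 m.

X 2220290 m, Y 2565820 m, Z -5382590 m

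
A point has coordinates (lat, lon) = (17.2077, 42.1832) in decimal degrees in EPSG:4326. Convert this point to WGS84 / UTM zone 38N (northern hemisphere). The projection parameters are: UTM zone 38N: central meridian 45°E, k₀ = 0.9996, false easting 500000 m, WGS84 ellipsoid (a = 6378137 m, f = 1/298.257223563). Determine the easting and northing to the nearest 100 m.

Zone 38 central meridian λ₀ = 6×38 − 183 = 45°; Δλ = -2.8168°.
Transverse Mercator on WGS84 with k₀ = 0.9996 gives E = 200402.669 m, N = 1904712.016 m.

E 200400 m, N 1904700 m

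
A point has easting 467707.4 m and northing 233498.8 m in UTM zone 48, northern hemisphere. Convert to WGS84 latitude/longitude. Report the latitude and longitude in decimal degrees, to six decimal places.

lat 2.112500°, lon 104.709600°

Zone 48N: λ₀ = 105°, k₀ = 0.9996, false easting 500000 m.
Meridian distance M = (N − FN)/k₀ = 233592.2 m.
Inverse transverse Mercator on WGS84 gives φ = 2.11249999°, λ = 104.70959976°.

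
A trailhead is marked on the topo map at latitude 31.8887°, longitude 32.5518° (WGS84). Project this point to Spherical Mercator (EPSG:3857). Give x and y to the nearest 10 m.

x 3623650 m, y 3748710 m

Web Mercator is spherical with R = a = 6378137 m.
x = R·λ = 6378137 × 0.568136087 = 3623649.800 m.
y = R·ln tan(π/4 + φ/2) = 6378137 × 0.587743666 = 3748709.623 m.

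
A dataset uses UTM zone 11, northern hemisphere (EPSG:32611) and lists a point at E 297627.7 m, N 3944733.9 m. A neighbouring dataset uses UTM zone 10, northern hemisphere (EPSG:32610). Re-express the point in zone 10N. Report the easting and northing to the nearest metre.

E 841033 m, N 3948967 m

UTM 11N → geographic: φ = 35.62569993°, λ = -119.23470034°.
UTM 10N (λ₀ = -123°) forward: E = 841033.373 m, N = 3948967.161 m.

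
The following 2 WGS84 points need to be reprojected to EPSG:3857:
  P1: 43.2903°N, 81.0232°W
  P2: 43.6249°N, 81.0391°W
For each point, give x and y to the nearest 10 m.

P1: x -9019460 m, y 5356260 m; P2: x -9021230 m, y 5407580 m

Web Mercator: x = R·λ, y = R·ln tan(π/4+φ/2), R = 6378137 m.
P1 (43.2903°, -81.0232°) → (-9019461.366, 5356263.373) m.
P2 (43.6249°, -81.0391°) → (-9021231.346, 5407576.905) m.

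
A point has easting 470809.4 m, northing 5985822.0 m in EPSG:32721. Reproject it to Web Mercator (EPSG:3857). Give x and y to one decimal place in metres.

Unproject from UTM 21S (λ₀ = -57°) → φ = -36.27210011°, λ = -57.32500032°.
Web Mercator (R = 6378137 m): x = -6381389.846 m, y = -4338126.810 m.

x -6381389.8 m, y -4338126.8 m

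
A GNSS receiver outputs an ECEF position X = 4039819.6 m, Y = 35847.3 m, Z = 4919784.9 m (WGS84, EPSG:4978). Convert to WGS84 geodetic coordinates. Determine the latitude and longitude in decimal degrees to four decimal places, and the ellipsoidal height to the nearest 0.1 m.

λ = atan2(Y, X) = 0.50840020°; p = √(X²+Y²) = 4039978.6 m.
Bowring's method on WGS84 (a = 6378137 m, b = 6356752.314 m) gives φ = 50.79680009°, h = 641.807 m.

lat 50.7968°, lon 0.5084°, h 641.8 m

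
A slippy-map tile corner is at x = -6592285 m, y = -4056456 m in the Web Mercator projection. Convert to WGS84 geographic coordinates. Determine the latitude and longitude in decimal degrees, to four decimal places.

R = 6378137 m. λ = x/R = -59.21950373°.
φ = 2·arctan(exp(y/R)) − 90° = 2·arctan(0.52941) − 90° = -34.20569950°.

lat -34.2057°, lon -59.2195°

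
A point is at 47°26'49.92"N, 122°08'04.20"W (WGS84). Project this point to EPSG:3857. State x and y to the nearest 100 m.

x -13596000 m, y 6015400 m

Web Mercator is spherical with R = a = 6378137 m.
x = R·λ = 6378137 × -2.131649155 = -13595950.348 m.
y = R·ln tan(π/4 + φ/2) = 6378137 × 0.943124370 = 6015376.439 m.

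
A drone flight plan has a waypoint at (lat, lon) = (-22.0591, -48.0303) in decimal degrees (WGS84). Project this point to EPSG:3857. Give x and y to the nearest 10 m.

x -5346710 m, y -2518620 m

Web Mercator is spherical with R = a = 6378137 m.
x = R·λ = 6378137 × -0.838286876 = -5346708.539 m.
y = R·ln tan(π/4 + φ/2) = 6378137 × -0.394883706 = -2518622.376 m.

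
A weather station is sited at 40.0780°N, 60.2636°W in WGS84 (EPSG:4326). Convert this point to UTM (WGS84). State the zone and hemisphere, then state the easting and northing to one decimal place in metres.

Longitude -60.2636° lies in the 6° band [-66°, -60°), giving zone 20; latitude is north of the equator, so 20N.
Zone 20 central meridian λ₀ = 6×20 − 183 = -63°; Δλ = +2.7364°.
Transverse Mercator on WGS84 with k₀ = 0.9996 gives E = 733327.639 m, N = 4440003.278 m.

Zone 20N: E 733327.6 m, N 4440003.3 m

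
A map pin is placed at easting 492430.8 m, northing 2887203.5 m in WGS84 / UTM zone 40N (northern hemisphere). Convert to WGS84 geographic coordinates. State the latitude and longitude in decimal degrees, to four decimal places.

Zone 40N: λ₀ = 57°, k₀ = 0.9996, false easting 500000 m.
Meridian distance M = (N − FN)/k₀ = 2888358.8 m.
Inverse transverse Mercator on WGS84 gives φ = 26.10400032°, λ = 56.92429998°.

lat 26.1040°, lon 56.9243°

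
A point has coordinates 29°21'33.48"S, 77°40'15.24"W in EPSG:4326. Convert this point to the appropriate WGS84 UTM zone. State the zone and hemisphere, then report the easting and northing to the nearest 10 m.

Zone 18S: E 240710 m, N 6749240 m

Longitude -77.6709° lies in the 6° band [-78°, -72°), giving zone 18; latitude is south of the equator, so 18S.
Zone 18 central meridian λ₀ = 6×18 − 183 = -75°; Δλ = -2.6709°.
Transverse Mercator on WGS84 with k₀ = 0.9996 gives E = 240710.156 m, N = 6749241.539 m.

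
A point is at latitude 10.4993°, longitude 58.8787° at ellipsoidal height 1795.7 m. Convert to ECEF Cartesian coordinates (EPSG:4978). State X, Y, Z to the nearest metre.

X 3242630 m, Y 5370853 m, Z 1154922 m

WGS84: a = 6378137 m, e² = 0.006694380; N(φ) = a/√(1−e²sin²φ) = 6378846.015 m.
X = (N+h)·cosφ·cosλ = 3242629.597 m; Y = (N+h)·cosφ·sinλ = 5370853.177 m; Z = (N(1−e²)+h)·sinφ = 1154921.562 m.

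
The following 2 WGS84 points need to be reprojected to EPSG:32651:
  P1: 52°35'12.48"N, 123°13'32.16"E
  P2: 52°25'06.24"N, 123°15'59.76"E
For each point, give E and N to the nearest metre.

UTM zone 51N: λ₀ = 123°, k₀ = 0.9996.
P1 (52.5868°, 123.2256°) → (515284.232, 5826330.943) m.
P2 (52.4184°, 123.2666°) → (518131.097, 5807608.941) m.

P1: E 515284 m, N 5826331 m; P2: E 518131 m, N 5807609 m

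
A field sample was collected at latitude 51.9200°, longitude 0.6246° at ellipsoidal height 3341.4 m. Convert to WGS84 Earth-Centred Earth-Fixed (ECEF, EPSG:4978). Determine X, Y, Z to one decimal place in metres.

WGS84: a = 6378137 m, e² = 0.006694380; N(φ) = a/√(1−e²sin²φ) = 6391406.154 m.
X = (N+h)·cosφ·cosλ = 3943797.476 m; Y = (N+h)·cosφ·sinλ = 42994.327 m; Z = (N(1−e²)+h)·sinφ = 4999948.430 m.

X 3943797.5 m, Y 42994.3 m, Z 4999948.4 m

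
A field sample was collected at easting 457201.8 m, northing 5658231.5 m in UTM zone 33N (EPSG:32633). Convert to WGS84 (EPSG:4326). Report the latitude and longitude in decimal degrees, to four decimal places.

lat 51.0740°, lon 14.3891°

Zone 33N: λ₀ = 15°, k₀ = 0.9996, false easting 500000 m.
Meridian distance M = (N − FN)/k₀ = 5660495.7 m.
Inverse transverse Mercator on WGS84 gives φ = 51.07399979°, λ = 14.38910022°.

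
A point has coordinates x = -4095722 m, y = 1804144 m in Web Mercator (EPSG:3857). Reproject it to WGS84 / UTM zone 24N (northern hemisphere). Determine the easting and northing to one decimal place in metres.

Web Mercator inverse (R = 6378137 m) → φ = 15.99500220°, λ = -36.79249672°.
UTM 24N forward: E = 736240.025 m, N = 1769637.026 m.

E 736240.0 m, N 1769637.0 m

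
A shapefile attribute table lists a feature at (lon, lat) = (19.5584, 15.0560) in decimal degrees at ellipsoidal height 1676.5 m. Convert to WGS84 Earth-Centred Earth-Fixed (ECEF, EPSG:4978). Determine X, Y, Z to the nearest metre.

WGS84: a = 6378137 m, e² = 0.006694380; N(φ) = a/√(1−e²sin²φ) = 6379578.040 m.
X = (N+h)·cosφ·cosλ = 5806647.054 m; Y = (N+h)·cosφ·sinλ = 2062904.714 m; Z = (N(1−e²)+h)·sinφ = 1646520.055 m.

X 5806647 m, Y 2062905 m, Z 1646520 m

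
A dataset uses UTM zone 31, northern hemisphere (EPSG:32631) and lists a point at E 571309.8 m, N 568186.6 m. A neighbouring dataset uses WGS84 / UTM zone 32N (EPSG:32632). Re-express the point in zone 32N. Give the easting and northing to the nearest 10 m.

UTM 31N → geographic: φ = 5.14009961°, λ = 3.64339998°.
UTM 32N (λ₀ = 9°) forward: E = -94532.971 m, N = 570646.123 m.

E -94530 m, N 570650 m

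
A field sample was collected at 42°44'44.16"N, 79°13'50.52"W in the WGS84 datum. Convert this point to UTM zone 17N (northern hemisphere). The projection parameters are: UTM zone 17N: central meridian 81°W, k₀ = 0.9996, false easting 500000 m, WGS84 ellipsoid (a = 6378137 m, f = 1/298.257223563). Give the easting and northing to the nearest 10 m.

Zone 17 central meridian λ₀ = 6×17 − 183 = -81°; Δλ = +1.7693°.
Transverse Mercator on WGS84 with k₀ = 0.9996 gives E = 644808.110 m, N = 4734082.559 m.

E 644810 m, N 4734080 m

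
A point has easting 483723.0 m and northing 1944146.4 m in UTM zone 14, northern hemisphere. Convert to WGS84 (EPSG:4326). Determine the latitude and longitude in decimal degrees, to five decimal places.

Zone 14N: λ₀ = -99°, k₀ = 0.9996, false easting 500000 m.
Meridian distance M = (N − FN)/k₀ = 1944924.4 m.
Inverse transverse Mercator on WGS84 gives φ = 17.58380041°, λ = -99.15339989°.

lat 17.58380°, lon -99.15340°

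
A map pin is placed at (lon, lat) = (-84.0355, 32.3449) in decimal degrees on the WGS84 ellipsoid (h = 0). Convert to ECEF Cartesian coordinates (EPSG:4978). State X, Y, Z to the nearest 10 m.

WGS84: a = 6378137 m, e² = 0.006694380; N(φ) = a/√(1−e²sin²φ) = 6384256.700 m.
X = (N+h)·cosφ·cosλ = 560470.801 m; Y = (N+h)·cosφ·sinλ = -5364494.554 m; Z = (N(1−e²)+h)·sinφ = 3392804.603 m.

X 560470 m, Y -5364490 m, Z 3392800 m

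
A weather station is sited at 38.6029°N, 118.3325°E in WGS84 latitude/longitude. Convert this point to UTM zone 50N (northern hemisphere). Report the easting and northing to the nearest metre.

E 616028 m, N 4273553 m

Zone 50 central meridian λ₀ = 6×50 − 183 = 117°; Δλ = +1.3325°.
Transverse Mercator on WGS84 with k₀ = 0.9996 gives E = 616028.016 m, N = 4273553.351 m.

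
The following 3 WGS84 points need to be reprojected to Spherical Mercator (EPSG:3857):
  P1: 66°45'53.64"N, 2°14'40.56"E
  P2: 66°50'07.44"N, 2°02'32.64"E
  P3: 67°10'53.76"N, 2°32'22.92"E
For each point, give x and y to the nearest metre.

P1: x 249868 m, y 10089400 m; P2: x 227359 m, y 10109322 m; P3: x 282718 m, y 10207991 m

Web Mercator: x = R·λ, y = R·ln tan(π/4+φ/2), R = 6378137 m.
P1 (66.7649°, 2.2446°) → (249867.729, 10089400.098) m.
P2 (66.8354°, 2.0424°) → (227358.928, 10109322.015) m.
P3 (67.1816°, 2.5397°) → (282718.111, 10207990.868) m.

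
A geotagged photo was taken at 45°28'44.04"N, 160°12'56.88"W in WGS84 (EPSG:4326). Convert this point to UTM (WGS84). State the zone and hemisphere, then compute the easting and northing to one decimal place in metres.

Longitude -160.2158° lies in the 6° band [-162°, -156°), giving zone 4; latitude is north of the equator, so 4N.
Zone 4 central meridian λ₀ = 6×4 − 183 = -159°; Δλ = -1.2158°.
Transverse Mercator on WGS84 with k₀ = 0.9996 gives E = 404978.072 m, N = 5036871.231 m.

Zone 4N: E 404978.1 m, N 5036871.2 m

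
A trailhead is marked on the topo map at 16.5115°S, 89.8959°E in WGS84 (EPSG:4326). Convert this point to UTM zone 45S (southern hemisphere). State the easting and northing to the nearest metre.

E 809147 m, N 8172262 m

Zone 45 central meridian λ₀ = 6×45 − 183 = 87°; Δλ = +2.8959°.
Transverse Mercator on WGS84 with k₀ = 0.9996 gives E = 809147.497 m, N = 8172262.219 m.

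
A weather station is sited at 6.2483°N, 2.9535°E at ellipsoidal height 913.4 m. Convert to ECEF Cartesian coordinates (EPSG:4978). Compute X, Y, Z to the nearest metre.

X 6332984 m, Y 326744 m, Z 689659 m

WGS84: a = 6378137 m, e² = 0.006694380; N(φ) = a/√(1−e²sin²φ) = 6378389.904 m.
X = (N+h)·cosφ·cosλ = 6332984.072 m; Y = (N+h)·cosφ·sinλ = 326744.022 m; Z = (N(1−e²)+h)·sinφ = 689659.374 m.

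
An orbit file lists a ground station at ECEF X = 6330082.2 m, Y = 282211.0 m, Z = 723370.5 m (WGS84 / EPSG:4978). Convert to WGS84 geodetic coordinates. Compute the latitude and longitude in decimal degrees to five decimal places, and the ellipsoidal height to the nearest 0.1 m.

lat 6.55630°, lon 2.55270°, h -333.7 m

λ = atan2(Y, X) = 2.55269973°; p = √(X²+Y²) = 6336369.9 m.
Bowring's method on WGS84 (a = 6378137 m, b = 6356752.314 m) gives φ = 6.55629973°, h = -333.670 m.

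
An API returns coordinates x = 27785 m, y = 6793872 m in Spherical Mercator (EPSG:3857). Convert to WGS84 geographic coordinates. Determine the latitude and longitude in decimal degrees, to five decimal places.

R = 6378137 m. λ = x/R = 0.24959690°.
φ = 2·arctan(exp(y/R)) − 90° = 2·arctan(2.90136) − 90° = 51.96540140°.

lat 51.96540°, lon 0.24960°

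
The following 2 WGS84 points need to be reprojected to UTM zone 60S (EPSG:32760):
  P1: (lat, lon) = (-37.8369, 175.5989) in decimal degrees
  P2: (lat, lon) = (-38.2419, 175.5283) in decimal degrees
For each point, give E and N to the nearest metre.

UTM zone 60S: λ₀ = 177°, k₀ = 0.9996.
P1 (-37.8369°, 175.5989°) → (376712.148, 5811356.227) m.
P2 (-38.2419°, 175.5283°) → (371210.915, 5766321.170) m.

P1: E 376712 m, N 5811356 m; P2: E 371211 m, N 5766321 m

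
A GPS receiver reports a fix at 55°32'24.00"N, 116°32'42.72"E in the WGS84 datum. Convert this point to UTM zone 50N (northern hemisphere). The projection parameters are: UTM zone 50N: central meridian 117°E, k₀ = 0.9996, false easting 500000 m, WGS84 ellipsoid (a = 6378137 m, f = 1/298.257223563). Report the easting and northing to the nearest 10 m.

E 471300 m, N 6154980 m

Zone 50 central meridian λ₀ = 6×50 − 183 = 117°; Δλ = -0.4548°.
Transverse Mercator on WGS84 with k₀ = 0.9996 gives E = 471299.244 m, N = 6154978.681 m.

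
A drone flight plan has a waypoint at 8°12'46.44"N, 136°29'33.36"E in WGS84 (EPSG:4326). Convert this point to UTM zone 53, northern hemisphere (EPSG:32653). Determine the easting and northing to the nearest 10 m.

E 664410 m, N 908140 m

Zone 53 central meridian λ₀ = 6×53 − 183 = 135°; Δλ = +1.4926°.
Transverse Mercator on WGS84 with k₀ = 0.9996 gives E = 664414.805 m, N = 908140.376 m.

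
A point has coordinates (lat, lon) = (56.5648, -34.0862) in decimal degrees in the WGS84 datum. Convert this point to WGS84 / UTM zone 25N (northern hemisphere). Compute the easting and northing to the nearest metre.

Zone 25 central meridian λ₀ = 6×25 − 183 = -33°; Δλ = -1.0862°.
Transverse Mercator on WGS84 with k₀ = 0.9996 gives E = 433248.925 m, N = 6269471.229 m.

E 433249 m, N 6269471 m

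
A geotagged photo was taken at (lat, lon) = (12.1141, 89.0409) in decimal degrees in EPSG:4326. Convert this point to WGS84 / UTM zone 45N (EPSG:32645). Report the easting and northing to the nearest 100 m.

Zone 45 central meridian λ₀ = 6×45 − 183 = 87°; Δλ = +2.0409°.
Transverse Mercator on WGS84 with k₀ = 0.9996 gives E = 722119.765 m, N = 1340001.104 m.

E 722100 m, N 1340000 m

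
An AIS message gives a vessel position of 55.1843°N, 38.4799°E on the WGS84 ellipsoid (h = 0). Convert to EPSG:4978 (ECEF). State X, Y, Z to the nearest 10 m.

X 2857130 m, Y 2271030 m, Z 5213120 m

WGS84: a = 6378137 m, e² = 0.006694380; N(φ) = a/√(1−e²sin²φ) = 6392575.619 m.
X = (N+h)·cosφ·cosλ = 2857134.997 m; Y = (N+h)·cosφ·sinλ = 2271031.754 m; Z = (N(1−e²)+h)·sinφ = 5213124.677 m.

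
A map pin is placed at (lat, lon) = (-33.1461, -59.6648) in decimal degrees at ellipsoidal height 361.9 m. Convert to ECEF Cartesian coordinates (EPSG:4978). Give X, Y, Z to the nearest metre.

WGS84: a = 6378137 m, e² = 0.006694380; N(φ) = a/√(1−e²sin²φ) = 6384529.125 m.
X = (N+h)·cosφ·cosλ = 2700007.289 m; Y = (N+h)·cosφ·sinλ = -4613999.043 m; Z = (N(1−e²)+h)·sinφ = -3467734.510 m.

X 2700007 m, Y -4613999 m, Z -3467735 m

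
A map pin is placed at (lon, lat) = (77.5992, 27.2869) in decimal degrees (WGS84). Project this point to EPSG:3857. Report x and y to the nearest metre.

x 8638303 m, y 3159362 m

Web Mercator is spherical with R = a = 6378137 m.
x = R·λ = 6378137 × 1.354361537 = 8638303.430 m.
y = R·ln tan(π/4 + φ/2) = 6378137 × 0.495342459 = 3159362.067 m.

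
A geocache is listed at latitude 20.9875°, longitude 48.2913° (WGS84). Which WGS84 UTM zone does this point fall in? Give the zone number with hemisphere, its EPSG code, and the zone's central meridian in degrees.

UTM zone = ⌊(λ + 180)/6⌋ + 1; 48.2913° ∈ [48°, 54°) → zone 39.
Hemisphere: N (φ ≥ 0).
Central meridian λ₀ = 6×39 − 183 = 51°.
EPSG code: 32639.

Zone 39N (EPSG:32639), central meridian 51°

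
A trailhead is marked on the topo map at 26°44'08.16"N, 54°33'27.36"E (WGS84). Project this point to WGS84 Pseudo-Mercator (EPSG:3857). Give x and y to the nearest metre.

x 6073324 m, y 3090477 m

Web Mercator is spherical with R = a = 6378137 m.
x = R·λ = 6378137 × 0.952209752 = 6073324.251 m.
y = R·ln tan(π/4 + φ/2) = 6378137 × 0.484542292 = 3090477.121 m.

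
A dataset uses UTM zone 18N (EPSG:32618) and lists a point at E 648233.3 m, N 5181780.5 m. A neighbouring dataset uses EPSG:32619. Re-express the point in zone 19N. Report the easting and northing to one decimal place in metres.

E 190169.9 m, N 5187952.0 m

UTM 18N → geographic: φ = 46.77310036°, λ = -73.05839973°.
UTM 19N (λ₀ = -69°) forward: E = 190169.907 m, N = 5187952.0498 m.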